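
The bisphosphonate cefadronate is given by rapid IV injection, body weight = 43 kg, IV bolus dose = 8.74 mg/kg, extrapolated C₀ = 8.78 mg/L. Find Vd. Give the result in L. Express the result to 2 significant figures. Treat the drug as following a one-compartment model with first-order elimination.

43 L

Dose = 8.74 × 43 = 375.8 mg
Vd = Dose / C₀ = 375.8 / 8.78 = 42.80 L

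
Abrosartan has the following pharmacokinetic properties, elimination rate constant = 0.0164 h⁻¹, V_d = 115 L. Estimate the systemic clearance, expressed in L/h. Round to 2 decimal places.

1.89 L/h

CL = k × Vd = 0.0164 × 115 = 1.886 L/h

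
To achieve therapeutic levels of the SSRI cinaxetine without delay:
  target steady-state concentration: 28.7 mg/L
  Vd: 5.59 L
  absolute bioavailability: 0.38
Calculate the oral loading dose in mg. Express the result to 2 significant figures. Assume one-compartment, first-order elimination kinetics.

420 mg

LD = Css × Vd / F = 28.7 × 5.59 / 0.38 = 422.2 mg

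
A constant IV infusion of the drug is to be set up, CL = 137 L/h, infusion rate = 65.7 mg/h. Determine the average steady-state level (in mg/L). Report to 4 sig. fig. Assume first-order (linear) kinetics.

At steady state Css = R₀ / CL = 65.7 / 137.0 = 0.4796 mg/L

0.4796 mg/L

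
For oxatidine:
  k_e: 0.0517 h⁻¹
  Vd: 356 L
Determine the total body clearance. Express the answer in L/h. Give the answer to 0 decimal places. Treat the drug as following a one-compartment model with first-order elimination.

CL = k × Vd = 0.0517 × 356 = 18.41 L/h

18 L/h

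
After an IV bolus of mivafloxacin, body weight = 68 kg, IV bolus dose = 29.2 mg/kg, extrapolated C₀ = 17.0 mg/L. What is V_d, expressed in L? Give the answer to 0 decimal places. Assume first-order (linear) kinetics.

Dose = 29.2 × 68 = 1986 mg
Vd = Dose / C₀ = 1986 / 17.0 = 116.8 L

117 L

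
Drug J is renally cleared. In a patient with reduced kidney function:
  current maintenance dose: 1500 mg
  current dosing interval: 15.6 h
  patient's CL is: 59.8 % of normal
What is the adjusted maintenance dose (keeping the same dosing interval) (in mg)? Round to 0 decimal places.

897 mg

To keep the same average steady-state level, dosing rate must scale with clearance.
CL ratio = 59.8 / 100 = 0.5980
New dose (same interval) = 1500 × 0.5980 = 897.0 mg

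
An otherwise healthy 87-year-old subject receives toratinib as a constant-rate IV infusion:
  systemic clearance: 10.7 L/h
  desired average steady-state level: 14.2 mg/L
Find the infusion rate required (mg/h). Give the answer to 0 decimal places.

152 mg/h

At steady state, infusion rate R₀ = Css × CL = 14.2 × 10.70 = 151.9 mg/h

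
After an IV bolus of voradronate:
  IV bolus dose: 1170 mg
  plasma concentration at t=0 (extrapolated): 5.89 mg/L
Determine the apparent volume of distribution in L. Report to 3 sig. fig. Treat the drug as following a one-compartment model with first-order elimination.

199 L

Vd = Dose / C₀ = 1170 / 5.89 = 198.6 L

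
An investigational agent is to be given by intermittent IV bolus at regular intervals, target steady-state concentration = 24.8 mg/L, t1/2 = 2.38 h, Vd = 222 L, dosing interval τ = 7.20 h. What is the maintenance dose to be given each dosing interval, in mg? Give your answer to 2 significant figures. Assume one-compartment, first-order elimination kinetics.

k = ln2 / t½ = 0.693147 / 2.38 = 0.2912 h⁻¹
CL = k × Vd = 0.2912 × 222 = 64.65 L/h
At steady state, Dose/τ = Css × CL.
Dose = Css × CL × τ = 24.8 × 64.65 × 7.20 = 11540 mg

12000 mg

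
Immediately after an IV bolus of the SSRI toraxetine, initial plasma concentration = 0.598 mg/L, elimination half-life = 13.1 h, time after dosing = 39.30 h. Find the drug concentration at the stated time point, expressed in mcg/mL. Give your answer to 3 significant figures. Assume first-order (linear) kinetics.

k = ln2 / t½ = 0.693147 / 13.1 = 0.05291 h⁻¹
t / t½ = 39.30 / 13.1 = 3 half-lives
C = C₀ × (1/2)^3 = 0.5980 × 0.1250 = 0.07475 mg/L
(0.07475 mg/L = 0.07475 mcg/mL)

0.0748 mcg/mL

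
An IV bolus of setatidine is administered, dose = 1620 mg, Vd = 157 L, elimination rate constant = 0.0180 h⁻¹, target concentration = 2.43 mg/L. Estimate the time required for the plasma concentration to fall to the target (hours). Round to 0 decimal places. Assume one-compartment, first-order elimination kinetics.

80 h

C₀ = Dose / Vd = 1620 / 157 = 10.32 mg/L
t = ln(C₀ / C) / k = ln(10.32 / 2.43) / 0.01800
  = ln(4.247) / 0.01800 = 1.446 / 0.01800 = 80.33 h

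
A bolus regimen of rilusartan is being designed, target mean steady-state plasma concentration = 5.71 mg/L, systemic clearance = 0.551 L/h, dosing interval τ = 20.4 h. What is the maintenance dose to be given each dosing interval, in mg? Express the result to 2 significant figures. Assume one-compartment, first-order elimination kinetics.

64 mg

At steady state, Dose/τ = Css × CL.
Dose = Css × CL × τ = 5.71 × 0.5510 × 20.4 = 64.18 mg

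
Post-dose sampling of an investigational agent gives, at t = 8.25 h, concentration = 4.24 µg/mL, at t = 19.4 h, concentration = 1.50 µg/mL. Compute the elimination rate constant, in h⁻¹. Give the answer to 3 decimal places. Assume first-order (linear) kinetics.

k = ln(C₁/C₂) / (t₂ − t₁) = ln(4.24/1.50) / (19.4 − 8.25)
  = 1.039 / 11.15 = 0.09318 h⁻¹

0.093 h⁻¹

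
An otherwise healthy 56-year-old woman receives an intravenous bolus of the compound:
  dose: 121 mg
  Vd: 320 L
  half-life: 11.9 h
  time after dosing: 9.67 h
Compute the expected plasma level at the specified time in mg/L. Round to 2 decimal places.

0.22 mg/L

C₀ = Dose / Vd = 121.0 / 320 = 0.3781 mg/L
k = ln2 / t½ = 0.693147 / 11.9 = 0.05825 h⁻¹
C = C₀ · e^(−k·t) = 0.3781 × e^(−0.05825 × 9.67)
  = 0.3781 × 0.5693 = 0.2153 mg/L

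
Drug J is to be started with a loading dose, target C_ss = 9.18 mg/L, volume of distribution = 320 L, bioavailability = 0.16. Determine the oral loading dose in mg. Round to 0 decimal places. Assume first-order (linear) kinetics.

18360 mg

LD = Css × Vd / F = 9.18 × 320 / 0.16 = 18360 mg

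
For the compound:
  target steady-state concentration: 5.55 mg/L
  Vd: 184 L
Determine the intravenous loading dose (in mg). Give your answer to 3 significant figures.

1020 mg

LD = Css × Vd = 5.55 × 184 = 1021 mg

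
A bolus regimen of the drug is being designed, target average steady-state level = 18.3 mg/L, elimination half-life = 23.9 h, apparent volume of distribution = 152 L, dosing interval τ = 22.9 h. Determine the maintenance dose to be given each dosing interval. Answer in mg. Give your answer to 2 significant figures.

k = ln2 / t½ = 0.693147 / 23.9 = 0.02900 h⁻¹
CL = k × Vd = 0.02900 × 152 = 4.408 L/h
At steady state, Dose/τ = Css × CL.
Dose = Css × CL × τ = 18.3 × 4.408 × 22.9 = 1847 mg

1800 mg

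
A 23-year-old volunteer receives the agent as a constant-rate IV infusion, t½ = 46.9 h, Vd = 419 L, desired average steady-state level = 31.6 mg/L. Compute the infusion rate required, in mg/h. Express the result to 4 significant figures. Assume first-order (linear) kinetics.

k = ln2 / t½ = 0.693147 / 46.9 = 0.01478 h⁻¹
CL = k × Vd = 0.01478 × 419 = 6.193 L/h
At steady state, infusion rate R₀ = Css × CL = 31.6 × 6.193 = 195.7 mg/h

195.7 mg/h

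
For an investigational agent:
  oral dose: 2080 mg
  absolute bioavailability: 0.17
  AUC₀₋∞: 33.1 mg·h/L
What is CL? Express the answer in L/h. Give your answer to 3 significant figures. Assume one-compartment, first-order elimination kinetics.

CL = F·Dose / AUC = 0.17 × 2080 / 33.1 = 10.68 L/h

10.7 L/h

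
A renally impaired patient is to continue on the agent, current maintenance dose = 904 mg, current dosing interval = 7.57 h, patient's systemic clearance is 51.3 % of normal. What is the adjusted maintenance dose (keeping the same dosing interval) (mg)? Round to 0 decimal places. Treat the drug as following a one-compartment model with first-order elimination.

464 mg

To keep the same average steady-state level, dosing rate must scale with clearance.
CL ratio = 51.3 / 100 = 0.5130
New dose (same interval) = 904 × 0.5130 = 463.8 mg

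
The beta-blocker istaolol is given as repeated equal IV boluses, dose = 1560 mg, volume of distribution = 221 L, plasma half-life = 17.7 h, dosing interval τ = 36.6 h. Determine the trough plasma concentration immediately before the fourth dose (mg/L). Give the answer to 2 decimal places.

C₀ per dose = Dose / Vd = 1560 / 221 = 7.059 mg/L
k = ln2 / t½ = 0.693147 / 17.7 = 0.03916 h⁻¹
Fraction remaining after one interval: r = e^(−kτ) = e^(−0.03916 × 36.6) = 0.2385
Before dose 4, 3 doses have been given (aged 1τ, 2τ, 3τ).
C_trough = C₀ × (r + r² + … + r^3) = C₀ × r(1−r^3)/(1−r)
        = 7.059 × 0.2385 × (1 − 0.01357) / (1 − 0.2385) = 2.181 mg/L

2.18 mg/L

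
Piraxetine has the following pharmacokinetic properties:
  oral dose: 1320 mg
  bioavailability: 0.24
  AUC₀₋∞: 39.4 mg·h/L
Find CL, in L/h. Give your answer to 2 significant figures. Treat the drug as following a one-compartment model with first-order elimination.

8.0 L/h

CL = F·Dose / AUC = 0.24 × 1320 / 39.4 = 8.041 L/h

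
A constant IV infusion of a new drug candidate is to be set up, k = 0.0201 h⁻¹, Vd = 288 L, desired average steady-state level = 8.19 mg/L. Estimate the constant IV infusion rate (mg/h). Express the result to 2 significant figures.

CL = k × Vd = 0.02010 × 288 = 5.789 L/h
At steady state, infusion rate R₀ = Css × CL = 8.19 × 5.789 = 47.41 mg/h

47 mg/h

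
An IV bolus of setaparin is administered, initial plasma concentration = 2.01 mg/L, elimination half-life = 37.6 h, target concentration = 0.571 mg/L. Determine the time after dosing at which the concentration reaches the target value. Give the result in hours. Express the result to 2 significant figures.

k = ln2 / t½ = 0.693147 / 37.6 = 0.01843 h⁻¹
t = ln(C₀ / C) / k = ln(2.010 / 0.571) / 0.01843
  = ln(3.520) / 0.01843 = 1.258 / 0.01843 = 68.26 h

68 h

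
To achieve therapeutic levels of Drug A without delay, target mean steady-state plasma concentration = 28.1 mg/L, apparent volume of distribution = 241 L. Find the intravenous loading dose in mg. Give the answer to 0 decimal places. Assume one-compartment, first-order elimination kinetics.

LD = Css × Vd = 28.1 × 241 = 6772 mg

6772 mg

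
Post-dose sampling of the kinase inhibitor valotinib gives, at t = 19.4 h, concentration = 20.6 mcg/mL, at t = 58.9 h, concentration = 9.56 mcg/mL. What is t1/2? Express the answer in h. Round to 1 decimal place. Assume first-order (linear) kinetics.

k = ln(C₁/C₂) / (t₂ − t₁) = ln(20.6/9.56) / (58.9 − 19.4)
  = 0.7677 / 39.50 = 0.01944 h⁻¹
t½ = ln2 / k = 0.693147 / 0.01944 = 35.66 h

35.7 h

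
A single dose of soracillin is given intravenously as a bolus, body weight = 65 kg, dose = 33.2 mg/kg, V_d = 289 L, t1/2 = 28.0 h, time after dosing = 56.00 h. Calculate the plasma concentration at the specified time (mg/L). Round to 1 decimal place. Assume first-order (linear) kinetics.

Total dose = 33.2 × 65 = 2158 mg
C₀ = Dose / Vd = 2158 / 289 = 7.467 mg/L
k = ln2 / t½ = 0.693147 / 28.0 = 0.02476 h⁻¹
t / t½ = 56.00 / 28.0 = 2 half-lives
C = C₀ × (1/2)^2 = 7.467 × 0.2500 = 1.867 mg/L

1.9 mg/L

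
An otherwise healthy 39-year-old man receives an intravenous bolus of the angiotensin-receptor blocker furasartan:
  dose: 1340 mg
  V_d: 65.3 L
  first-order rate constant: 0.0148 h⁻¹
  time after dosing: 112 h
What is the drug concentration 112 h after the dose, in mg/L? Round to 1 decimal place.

3.9 mg/L

C₀ = Dose / Vd = 1340 / 65.3 = 20.52 mg/L
C = C₀ · e^(−k·t) = 20.52 × e^(−0.01480 × 112)
  = 20.52 × 0.1906 = 3.911 mg/L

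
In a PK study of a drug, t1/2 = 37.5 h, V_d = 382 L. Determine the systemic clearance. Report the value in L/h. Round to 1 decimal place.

k = ln2 / t½ = 0.693147 / 37.5 = 0.01848 h⁻¹
CL = k × Vd = 0.01848 × 382 = 7.059 L/h

7.1 L/h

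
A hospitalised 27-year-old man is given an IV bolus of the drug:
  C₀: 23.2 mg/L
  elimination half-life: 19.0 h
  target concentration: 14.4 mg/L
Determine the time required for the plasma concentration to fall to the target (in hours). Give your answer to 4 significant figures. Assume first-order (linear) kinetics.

k = ln2 / t½ = 0.693147 / 19.0 = 0.03648 h⁻¹
t = ln(C₀ / C) / k = ln(23.20 / 14.4) / 0.03648
  = ln(1.611) / 0.03648 = 0.4769 / 0.03648 = 13.07 h

13.07 h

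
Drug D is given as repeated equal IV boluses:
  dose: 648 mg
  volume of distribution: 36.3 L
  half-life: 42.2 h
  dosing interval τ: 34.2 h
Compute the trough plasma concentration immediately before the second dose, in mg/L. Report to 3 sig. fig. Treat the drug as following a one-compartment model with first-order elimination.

C₀ per dose = Dose / Vd = 648 / 36.3 = 17.85 mg/L
k = ln2 / t½ = 0.693147 / 42.2 = 0.01643 h⁻¹
Fraction remaining after one interval: r = e^(−kτ) = e^(−0.01643 × 34.2) = 0.5701
Before dose 2, 1 dose has been given (aged 1τ).
C_trough = C₀ × r = 17.85 × 0.5701 = 10.18 mg/L

10.2 mg/L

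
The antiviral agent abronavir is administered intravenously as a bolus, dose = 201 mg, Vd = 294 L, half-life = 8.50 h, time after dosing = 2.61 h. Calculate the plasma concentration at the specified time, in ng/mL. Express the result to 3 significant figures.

553 ng/mL

C₀ = Dose / Vd = 201.0 / 294 = 0.6837 mg/L
k = ln2 / t½ = 0.693147 / 8.50 = 0.08155 h⁻¹
C = C₀ · e^(−k·t) = 0.6837 × e^(−0.08155 × 2.61)
  = 0.6837 × 0.8083 = 0.5526 mg/L
Convert: 0.5526 mg/L × 1000 = 552.6 ng/mL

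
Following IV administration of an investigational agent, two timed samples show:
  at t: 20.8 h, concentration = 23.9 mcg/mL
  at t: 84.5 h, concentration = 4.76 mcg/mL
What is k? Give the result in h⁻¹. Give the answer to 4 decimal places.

0.0253 h⁻¹

k = ln(C₁/C₂) / (t₂ − t₁) = ln(23.9/4.76) / (84.5 − 20.8)
  = 1.614 / 63.70 = 0.02534 h⁻¹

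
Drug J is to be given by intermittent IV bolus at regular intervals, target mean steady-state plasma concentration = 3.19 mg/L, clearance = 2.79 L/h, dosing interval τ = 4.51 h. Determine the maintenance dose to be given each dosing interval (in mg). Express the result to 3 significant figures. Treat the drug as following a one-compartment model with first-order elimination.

40.1 mg

At steady state, Dose/τ = Css × CL.
Dose = Css × CL × τ = 3.19 × 2.790 × 4.51 = 40.14 mg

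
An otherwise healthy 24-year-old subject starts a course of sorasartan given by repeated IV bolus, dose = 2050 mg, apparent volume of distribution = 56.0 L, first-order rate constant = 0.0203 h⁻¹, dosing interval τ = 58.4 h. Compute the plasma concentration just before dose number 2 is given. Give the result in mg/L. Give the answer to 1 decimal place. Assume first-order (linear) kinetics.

C₀ per dose = Dose / Vd = 2050 / 56.0 = 36.61 mg/L
Fraction remaining after one interval: r = e^(−kτ) = e^(−0.02030 × 58.4) = 0.3056
Before dose 2, 1 dose has been given (aged 1τ).
C_trough = C₀ × r = 36.61 × 0.3056 = 11.19 mg/L

11.2 mg/L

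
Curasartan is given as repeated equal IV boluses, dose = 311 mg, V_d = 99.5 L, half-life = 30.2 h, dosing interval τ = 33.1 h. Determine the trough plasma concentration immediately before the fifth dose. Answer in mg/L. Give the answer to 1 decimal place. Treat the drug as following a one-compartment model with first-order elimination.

C₀ per dose = Dose / Vd = 311 / 99.5 = 3.126 mg/L
k = ln2 / t½ = 0.693147 / 30.2 = 0.02295 h⁻¹
Fraction remaining after one interval: r = e^(−kτ) = e^(−0.02295 × 33.1) = 0.4678
Before dose 5, 4 doses have been given (aged 1τ, 2τ, 3τ, 4τ).
C_trough = C₀ × (r + r² + … + r^4) = C₀ × r(1−r^4)/(1−r)
        = 3.126 × 0.4678 × (1 − 0.04789) / (1 − 0.4678) = 2.616 mg/L

2.6 mg/L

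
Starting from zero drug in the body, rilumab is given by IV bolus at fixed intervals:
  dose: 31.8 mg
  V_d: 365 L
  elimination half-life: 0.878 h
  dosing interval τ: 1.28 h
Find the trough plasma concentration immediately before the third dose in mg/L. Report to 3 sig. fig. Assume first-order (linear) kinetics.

C₀ per dose = Dose / Vd = 31.8 / 365 = 0.08712 mg/L
k = ln2 / t½ = 0.693147 / 0.878 = 0.7895 h⁻¹
Fraction remaining after one interval: r = e^(−kτ) = e^(−0.7895 × 1.28) = 0.3640
Before dose 3, 2 doses have been given (aged 1τ, 2τ).
C_trough = C₀ × (r + r²) = 0.08712 × (0.3640 + 0.1325) = 0.04326 mg/L

0.0433 mg/L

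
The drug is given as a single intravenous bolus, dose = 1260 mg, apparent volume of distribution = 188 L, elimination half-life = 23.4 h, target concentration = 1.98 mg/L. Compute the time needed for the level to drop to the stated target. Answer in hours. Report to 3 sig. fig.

41.2 h

C₀ = Dose / Vd = 1260 / 188 = 6.702 mg/L
k = ln2 / t½ = 0.693147 / 23.4 = 0.02962 h⁻¹
t = ln(C₀ / C) / k = ln(6.702 / 1.98) / 0.02962
  = ln(3.385) / 0.02962 = 1.219 / 0.02962 = 41.15 h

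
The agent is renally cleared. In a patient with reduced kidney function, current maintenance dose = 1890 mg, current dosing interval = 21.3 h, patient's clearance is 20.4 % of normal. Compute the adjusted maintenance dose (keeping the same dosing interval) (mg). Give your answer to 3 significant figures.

To keep the same average steady-state level, dosing rate must scale with clearance.
CL ratio = 20.4 / 100 = 0.2040
New dose (same interval) = 1890 × 0.2040 = 385.6 mg

386 mg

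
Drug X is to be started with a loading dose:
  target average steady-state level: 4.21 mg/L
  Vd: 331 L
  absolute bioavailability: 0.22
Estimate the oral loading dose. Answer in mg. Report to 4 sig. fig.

6334 mg

LD = Css × Vd / F = 4.21 × 331 / 0.22 = 6334 mg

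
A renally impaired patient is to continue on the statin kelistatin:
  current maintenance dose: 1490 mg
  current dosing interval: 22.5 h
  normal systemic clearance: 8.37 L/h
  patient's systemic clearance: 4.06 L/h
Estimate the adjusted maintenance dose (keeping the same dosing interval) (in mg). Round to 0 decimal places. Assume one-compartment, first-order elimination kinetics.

To keep the same average steady-state level, dosing rate must scale with clearance.
CL ratio = 4.06 / 8.37 = 0.4851
New dose (same interval) = 1490 × 0.4851 = 722.8 mg

723 mg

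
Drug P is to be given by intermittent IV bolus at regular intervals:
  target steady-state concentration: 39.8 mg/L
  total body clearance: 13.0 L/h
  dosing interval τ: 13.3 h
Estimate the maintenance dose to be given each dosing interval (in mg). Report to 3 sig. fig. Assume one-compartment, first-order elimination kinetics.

At steady state, Dose/τ = Css × CL.
Dose = Css × CL × τ = 39.8 × 13.00 × 13.3 = 6881 mg

6880 mg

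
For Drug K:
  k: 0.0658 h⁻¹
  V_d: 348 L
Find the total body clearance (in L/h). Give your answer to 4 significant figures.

CL = k × Vd = 0.0658 × 348 = 22.90 L/h

22.90 L/h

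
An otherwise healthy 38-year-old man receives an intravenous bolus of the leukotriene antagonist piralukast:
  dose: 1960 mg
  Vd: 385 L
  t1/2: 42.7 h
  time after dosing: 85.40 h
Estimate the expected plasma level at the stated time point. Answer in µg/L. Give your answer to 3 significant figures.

C₀ = Dose / Vd = 1960 / 385 = 5.091 mg/L
k = ln2 / t½ = 0.693147 / 42.7 = 0.01623 h⁻¹
t / t½ = 85.40 / 42.7 = 2 half-lives
C = C₀ × (1/2)^2 = 5.091 × 0.2500 = 1.273 mg/L
Convert: 1.273 mg/L × 1000 = 1273 µg/L

1270 µg/L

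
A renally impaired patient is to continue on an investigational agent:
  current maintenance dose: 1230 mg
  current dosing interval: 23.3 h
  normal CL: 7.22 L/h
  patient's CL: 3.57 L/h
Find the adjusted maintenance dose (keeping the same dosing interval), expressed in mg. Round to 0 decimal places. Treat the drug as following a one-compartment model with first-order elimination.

608 mg

To keep the same average steady-state level, dosing rate must scale with clearance.
CL ratio = 3.57 / 7.22 = 0.4945
New dose (same interval) = 1230 × 0.4945 = 608.2 mg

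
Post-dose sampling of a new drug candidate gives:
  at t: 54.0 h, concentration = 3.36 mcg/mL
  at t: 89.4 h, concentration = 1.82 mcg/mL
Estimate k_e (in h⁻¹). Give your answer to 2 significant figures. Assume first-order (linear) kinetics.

k = ln(C₁/C₂) / (t₂ − t₁) = ln(3.36/1.82) / (89.4 − 54.0)
  = 0.6131 / 35.40 = 0.01732 h⁻¹

0.017 h⁻¹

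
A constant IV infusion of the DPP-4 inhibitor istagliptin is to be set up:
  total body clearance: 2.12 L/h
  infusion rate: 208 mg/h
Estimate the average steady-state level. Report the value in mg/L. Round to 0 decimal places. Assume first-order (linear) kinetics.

98 mg/L

At steady state Css = R₀ / CL = 208 / 2.120 = 98.11 mg/L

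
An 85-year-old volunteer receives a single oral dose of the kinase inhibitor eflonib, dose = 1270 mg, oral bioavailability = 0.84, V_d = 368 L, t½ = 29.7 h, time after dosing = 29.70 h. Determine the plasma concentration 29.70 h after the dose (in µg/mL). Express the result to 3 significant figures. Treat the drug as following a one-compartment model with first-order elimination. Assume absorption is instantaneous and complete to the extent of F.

1.45 µg/mL

Amount reaching circulation = F × Dose = 0.84 × 1270 = 1067 mg
C₀ = F·Dose / Vd = 1067 / 368 = 2.899 mg/L
k = ln2 / t½ = 0.693147 / 29.7 = 0.02334 h⁻¹
t / t½ = 29.70 / 29.7 = 1 half-lives
C = C₀ × (1/2)^1 = 2.899 × 0.5000 = 1.450 mg/L
(1.450 mg/L = 1.450 µg/mL)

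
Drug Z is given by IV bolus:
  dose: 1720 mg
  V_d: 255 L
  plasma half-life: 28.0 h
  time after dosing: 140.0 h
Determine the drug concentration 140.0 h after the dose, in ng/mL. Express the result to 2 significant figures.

C₀ = Dose / Vd = 1720 / 255 = 6.745 mg/L
k = ln2 / t½ = 0.693147 / 28.0 = 0.02476 h⁻¹
t / t½ = 140.0 / 28.0 = 5 half-lives
C = C₀ × (1/2)^5 = 6.745 × 0.03125 = 0.2108 mg/L
Convert: 0.2108 mg/L × 1000 = 210.8 ng/mL

210 ng/mL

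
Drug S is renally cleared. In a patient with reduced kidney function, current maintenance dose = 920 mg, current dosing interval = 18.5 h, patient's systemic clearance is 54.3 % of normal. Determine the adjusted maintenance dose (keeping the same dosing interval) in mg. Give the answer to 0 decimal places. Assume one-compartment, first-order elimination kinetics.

To keep the same average steady-state level, dosing rate must scale with clearance.
CL ratio = 54.3 / 100 = 0.5430
New dose (same interval) = 920 × 0.5430 = 499.6 mg

500 mg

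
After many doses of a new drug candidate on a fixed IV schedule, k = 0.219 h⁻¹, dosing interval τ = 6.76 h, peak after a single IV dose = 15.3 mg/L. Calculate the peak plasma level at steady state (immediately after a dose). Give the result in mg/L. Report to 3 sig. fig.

e^(−kτ) = e^(−0.2190 × 6.76) = 0.2275
Accumulation ratio R = 1 / (1 − e^(−kτ)) = 1 / (1 − 0.2275) = 1.294
Steady-state peak = C₀ × R = 15.3 × 1.294 = 19.80 mg/L

19.8 mg/L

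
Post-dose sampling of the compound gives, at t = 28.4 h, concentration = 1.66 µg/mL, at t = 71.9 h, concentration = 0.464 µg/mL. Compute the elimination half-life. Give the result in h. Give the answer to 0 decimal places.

24 h

k = ln(C₁/C₂) / (t₂ − t₁) = ln(1.66/0.464) / (71.9 − 28.4)
  = 1.275 / 43.50 = 0.02931 h⁻¹
t½ = ln2 / k = 0.693147 / 0.02931 = 23.65 h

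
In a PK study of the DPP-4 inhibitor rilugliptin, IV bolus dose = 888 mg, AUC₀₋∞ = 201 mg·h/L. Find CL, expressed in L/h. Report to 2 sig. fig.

CL = Dose / AUC = 888 / 201 = 4.418 L/h

4.4 L/h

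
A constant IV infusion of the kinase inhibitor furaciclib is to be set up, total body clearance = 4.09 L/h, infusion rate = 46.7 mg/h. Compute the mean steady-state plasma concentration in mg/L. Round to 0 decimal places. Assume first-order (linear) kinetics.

At steady state Css = R₀ / CL = 46.7 / 4.090 = 11.42 mg/L

11 mg/L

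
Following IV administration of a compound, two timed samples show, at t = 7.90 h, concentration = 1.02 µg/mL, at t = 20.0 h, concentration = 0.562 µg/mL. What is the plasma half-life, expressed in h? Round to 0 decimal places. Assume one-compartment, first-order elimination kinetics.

k = ln(C₁/C₂) / (t₂ − t₁) = ln(1.02/0.562) / (20.0 − 7.90)
  = 0.5961 / 12.10 = 0.04926 h⁻¹
t½ = ln2 / k = 0.693147 / 0.04926 = 14.07 h

14 h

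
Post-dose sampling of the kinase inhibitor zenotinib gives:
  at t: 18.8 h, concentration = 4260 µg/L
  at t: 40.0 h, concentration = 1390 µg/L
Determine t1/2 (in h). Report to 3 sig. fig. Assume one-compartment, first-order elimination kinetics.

13.1 h

k = ln(C₁/C₂) / (t₂ − t₁) = ln(4260/1390) / (40.0 − 18.8)
  = 1.120 / 21.20 = 0.05283 h⁻¹
t½ = ln2 / k = 0.693147 / 0.05283 = 13.12 h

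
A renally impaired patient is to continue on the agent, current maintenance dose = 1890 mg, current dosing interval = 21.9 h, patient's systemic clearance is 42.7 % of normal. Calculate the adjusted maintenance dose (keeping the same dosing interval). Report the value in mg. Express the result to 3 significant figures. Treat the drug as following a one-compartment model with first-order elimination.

To keep the same average steady-state level, dosing rate must scale with clearance.
CL ratio = 42.7 / 100 = 0.4270
New dose (same interval) = 1890 × 0.4270 = 807.0 mg

807 mg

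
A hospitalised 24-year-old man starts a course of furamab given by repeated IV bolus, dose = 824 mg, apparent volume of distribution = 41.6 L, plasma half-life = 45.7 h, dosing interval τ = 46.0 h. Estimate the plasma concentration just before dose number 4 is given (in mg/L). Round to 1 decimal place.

C₀ per dose = Dose / Vd = 824 / 41.6 = 19.81 mg/L
k = ln2 / t½ = 0.693147 / 45.7 = 0.01517 h⁻¹
Fraction remaining after one interval: r = e^(−kτ) = e^(−0.01517 × 46.0) = 0.4977
Before dose 4, 3 doses have been given (aged 1τ, 2τ, 3τ).
C_trough = C₀ × (r + r² + … + r^3) = C₀ × r(1−r^3)/(1−r)
        = 19.81 × 0.4977 × (1 − 0.1233) / (1 − 0.4977) = 17.21 mg/L

17.2 mg/L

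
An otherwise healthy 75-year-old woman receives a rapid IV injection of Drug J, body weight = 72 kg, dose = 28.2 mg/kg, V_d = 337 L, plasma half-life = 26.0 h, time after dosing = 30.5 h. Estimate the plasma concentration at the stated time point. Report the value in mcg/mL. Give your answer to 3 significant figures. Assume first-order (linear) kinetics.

Total dose = 28.2 × 72 = 2030 mg
C₀ = Dose / Vd = 2030 / 337 = 6.024 mg/L
k = ln2 / t½ = 0.693147 / 26.0 = 0.02666 h⁻¹
C = C₀ · e^(−k·t) = 6.024 × e^(−0.02666 × 30.5)
  = 6.024 × 0.4435 = 2.672 mg/L
(2.672 mg/L = 2.672 mcg/mL)

2.67 mcg/mL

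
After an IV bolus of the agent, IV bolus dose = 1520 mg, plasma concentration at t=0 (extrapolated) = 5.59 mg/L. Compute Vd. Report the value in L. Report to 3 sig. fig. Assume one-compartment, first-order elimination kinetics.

Vd = Dose / C₀ = 1520 / 5.59 = 271.9 L

272 L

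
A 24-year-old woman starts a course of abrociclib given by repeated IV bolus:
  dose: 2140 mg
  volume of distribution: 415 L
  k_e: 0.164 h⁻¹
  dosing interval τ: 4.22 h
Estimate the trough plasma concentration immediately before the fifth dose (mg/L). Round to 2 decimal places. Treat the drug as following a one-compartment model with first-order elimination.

C₀ per dose = Dose / Vd = 2140 / 415 = 5.157 mg/L
Fraction remaining after one interval: r = e^(−kτ) = e^(−0.1640 × 4.22) = 0.5005
Before dose 5, 4 doses have been given (aged 1τ, 2τ, 3τ, 4τ).
C_trough = C₀ × (r + r² + … + r^4) = C₀ × r(1−r^4)/(1−r)
        = 5.157 × 0.5005 × (1 − 0.06275) / (1 − 0.5005) = 4.843 mg/L

4.84 mg/L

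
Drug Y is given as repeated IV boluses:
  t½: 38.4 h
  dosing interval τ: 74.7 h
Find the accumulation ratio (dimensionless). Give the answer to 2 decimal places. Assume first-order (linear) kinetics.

k = ln2 / t½ = 0.693147 / 38.4 = 0.01805 h⁻¹
e^(−kτ) = e^(−0.01805 × 74.7) = 0.2597
Accumulation ratio R = 1 / (1 − e^(−kτ)) = 1 / (1 − 0.2597) = 1.351

1.35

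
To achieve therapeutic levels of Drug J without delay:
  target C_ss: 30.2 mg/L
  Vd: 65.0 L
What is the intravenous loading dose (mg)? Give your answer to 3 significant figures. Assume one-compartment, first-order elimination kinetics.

1960 mg

LD = Css × Vd = 30.2 × 65.0 = 1963 mg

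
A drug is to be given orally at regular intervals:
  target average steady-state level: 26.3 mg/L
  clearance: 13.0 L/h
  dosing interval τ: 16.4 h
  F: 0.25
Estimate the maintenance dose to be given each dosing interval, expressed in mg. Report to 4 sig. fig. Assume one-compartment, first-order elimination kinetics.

At steady state, F × (Dose/τ) = Css × CL.
Dose = Css × CL × τ / F = 26.3 × 13.00 × 16.4 / 0.25 = 22430 mg

22430 mg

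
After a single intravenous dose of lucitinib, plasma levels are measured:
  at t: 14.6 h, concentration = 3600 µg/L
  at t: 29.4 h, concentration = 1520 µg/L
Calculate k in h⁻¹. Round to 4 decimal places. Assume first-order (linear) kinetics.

0.0583 h⁻¹

k = ln(C₁/C₂) / (t₂ − t₁) = ln(3600/1520) / (29.4 − 14.6)
  = 0.8622 / 14.80 = 0.05826 h⁻¹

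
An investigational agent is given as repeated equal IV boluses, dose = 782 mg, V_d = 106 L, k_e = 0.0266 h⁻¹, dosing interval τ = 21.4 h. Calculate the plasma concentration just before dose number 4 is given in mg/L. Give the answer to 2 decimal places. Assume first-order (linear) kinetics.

C₀ per dose = Dose / Vd = 782 / 106 = 7.377 mg/L
Fraction remaining after one interval: r = e^(−kτ) = e^(−0.02660 × 21.4) = 0.5660
Before dose 4, 3 doses have been given (aged 1τ, 2τ, 3τ).
C_trough = C₀ × (r + r² + … + r^3) = C₀ × r(1−r^3)/(1−r)
        = 7.377 × 0.5660 × (1 − 0.1813) / (1 − 0.5660) = 7.876 mg/L

7.88 mg/L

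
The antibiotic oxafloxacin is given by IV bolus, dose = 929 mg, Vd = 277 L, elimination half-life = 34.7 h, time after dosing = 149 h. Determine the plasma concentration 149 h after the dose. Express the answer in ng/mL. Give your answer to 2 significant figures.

C₀ = Dose / Vd = 929.0 / 277 = 3.354 mg/L
k = ln2 / t½ = 0.693147 / 34.7 = 0.01998 h⁻¹
C = C₀ · e^(−k·t) = 3.354 × e^(−0.01998 × 149)
  = 3.354 × 0.05094 = 0.1709 mg/L
Convert: 0.1709 mg/L × 1000 = 170.9 ng/mL

170 ng/mL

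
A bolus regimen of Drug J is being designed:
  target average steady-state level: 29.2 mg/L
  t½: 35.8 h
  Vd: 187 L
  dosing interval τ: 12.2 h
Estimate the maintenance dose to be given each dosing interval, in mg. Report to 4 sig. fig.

1290 mg

k = ln2 / t½ = 0.693147 / 35.8 = 0.01936 h⁻¹
CL = k × Vd = 0.01936 × 187 = 3.620 L/h
At steady state, Dose/τ = Css × CL.
Dose = Css × CL × τ = 29.2 × 3.620 × 12.2 = 1290 mg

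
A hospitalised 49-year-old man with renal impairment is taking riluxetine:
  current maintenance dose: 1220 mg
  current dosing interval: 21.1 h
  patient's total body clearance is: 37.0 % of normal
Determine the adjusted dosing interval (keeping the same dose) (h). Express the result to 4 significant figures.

57.03 h

To keep the same average steady-state level, dosing rate must scale with clearance.
CL ratio = 37.0 / 100 = 0.3700
New interval (same dose) = 21.1 / 0.3700 = 57.03 h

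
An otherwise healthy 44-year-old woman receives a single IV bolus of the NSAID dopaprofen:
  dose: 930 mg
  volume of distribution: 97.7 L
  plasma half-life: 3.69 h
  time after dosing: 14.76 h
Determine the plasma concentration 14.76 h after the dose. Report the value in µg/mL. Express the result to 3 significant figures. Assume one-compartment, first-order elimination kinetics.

0.595 µg/mL

C₀ = Dose / Vd = 930.0 / 97.7 = 9.519 mg/L
k = ln2 / t½ = 0.693147 / 3.69 = 0.1878 h⁻¹
t / t½ = 14.76 / 3.69 = 4 half-lives
C = C₀ × (1/2)^4 = 9.519 × 0.06250 = 0.5949 mg/L
(0.5949 mg/L = 0.5949 µg/mL)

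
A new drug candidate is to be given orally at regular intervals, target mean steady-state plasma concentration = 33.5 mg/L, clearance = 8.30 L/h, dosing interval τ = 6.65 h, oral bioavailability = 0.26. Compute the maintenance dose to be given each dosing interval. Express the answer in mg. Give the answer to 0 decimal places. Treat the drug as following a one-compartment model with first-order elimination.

At steady state, F × (Dose/τ) = Css × CL.
Dose = Css × CL × τ / F = 33.5 × 8.300 × 6.65 / 0.26 = 7112 mg

7112 mg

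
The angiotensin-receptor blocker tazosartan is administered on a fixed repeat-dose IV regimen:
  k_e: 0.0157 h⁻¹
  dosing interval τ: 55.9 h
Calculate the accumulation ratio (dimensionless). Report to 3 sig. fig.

e^(−kτ) = e^(−0.01570 × 55.9) = 0.4158
Accumulation ratio R = 1 / (1 − e^(−kτ)) = 1 / (1 − 0.4158) = 1.712

1.71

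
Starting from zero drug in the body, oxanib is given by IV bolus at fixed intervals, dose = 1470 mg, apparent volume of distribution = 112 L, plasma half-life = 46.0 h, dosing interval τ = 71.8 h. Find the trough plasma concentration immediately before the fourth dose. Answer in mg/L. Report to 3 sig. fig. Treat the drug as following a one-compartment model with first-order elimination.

6.47 mg/L

C₀ per dose = Dose / Vd = 1470 / 112 = 13.13 mg/L
k = ln2 / t½ = 0.693147 / 46.0 = 0.01507 h⁻¹
Fraction remaining after one interval: r = e^(−kτ) = e^(−0.01507 × 71.8) = 0.3389
Before dose 4, 3 doses have been given (aged 1τ, 2τ, 3τ).
C_trough = C₀ × (r + r² + … + r^3) = C₀ × r(1−r^3)/(1−r)
        = 13.13 × 0.3389 × (1 − 0.03892) / (1 − 0.3389) = 6.469 mg/L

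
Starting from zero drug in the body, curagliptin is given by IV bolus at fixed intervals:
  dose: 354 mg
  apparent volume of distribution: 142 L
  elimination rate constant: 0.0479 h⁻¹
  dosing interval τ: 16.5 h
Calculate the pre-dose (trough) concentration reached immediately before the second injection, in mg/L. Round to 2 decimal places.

C₀ per dose = Dose / Vd = 354 / 142 = 2.493 mg/L
Fraction remaining after one interval: r = e^(−kτ) = e^(−0.04790 × 16.5) = 0.4537
Before dose 2, 1 dose has been given (aged 1τ).
C_trough = C₀ × r = 2.493 × 0.4537 = 1.131 mg/L

1.13 mg/L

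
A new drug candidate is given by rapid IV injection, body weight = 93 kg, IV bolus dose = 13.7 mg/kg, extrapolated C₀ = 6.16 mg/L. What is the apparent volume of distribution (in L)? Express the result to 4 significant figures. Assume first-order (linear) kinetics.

206.8 L

Dose = 13.7 × 93 = 1274 mg
Vd = Dose / C₀ = 1274 / 6.16 = 206.8 L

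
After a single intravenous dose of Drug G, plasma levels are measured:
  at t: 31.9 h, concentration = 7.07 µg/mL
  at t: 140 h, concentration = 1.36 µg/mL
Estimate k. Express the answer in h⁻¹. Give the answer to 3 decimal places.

k = ln(C₁/C₂) / (t₂ − t₁) = ln(7.07/1.36) / (140 − 31.9)
  = 1.648 / 108.1 = 0.01525 h⁻¹

0.015 h⁻¹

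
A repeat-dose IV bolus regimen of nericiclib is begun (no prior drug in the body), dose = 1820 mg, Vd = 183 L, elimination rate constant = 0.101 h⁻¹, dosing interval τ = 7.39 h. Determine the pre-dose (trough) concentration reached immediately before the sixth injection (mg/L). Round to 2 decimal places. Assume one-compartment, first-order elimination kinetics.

8.75 mg/L

C₀ per dose = Dose / Vd = 1820 / 183 = 9.945 mg/L
Fraction remaining after one interval: r = e^(−kτ) = e^(−0.1010 × 7.39) = 0.4741
Before dose 6, 5 doses have been given (aged 1τ, 2τ, 3τ, 4τ, 5τ).
C_trough = C₀ × (r + r² + … + r^5) = C₀ × r(1−r^5)/(1−r)
        = 9.945 × 0.4741 × (1 − 0.02395) / (1 − 0.4741) = 8.751 mg/L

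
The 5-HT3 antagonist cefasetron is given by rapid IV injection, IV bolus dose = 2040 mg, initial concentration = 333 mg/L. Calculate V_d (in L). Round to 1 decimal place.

6.1 L

Vd = Dose / C₀ = 2040 / 333 = 6.126 L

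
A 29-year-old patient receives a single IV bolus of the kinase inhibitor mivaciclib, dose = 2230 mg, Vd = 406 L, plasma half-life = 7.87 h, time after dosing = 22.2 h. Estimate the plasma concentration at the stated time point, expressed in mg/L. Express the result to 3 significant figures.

0.777 mg/L

C₀ = Dose / Vd = 2230 / 406 = 5.493 mg/L
k = ln2 / t½ = 0.693147 / 7.87 = 0.08807 h⁻¹
C = C₀ · e^(−k·t) = 5.493 × e^(−0.08807 × 22.2)
  = 5.493 × 0.1415 = 0.7773 mg/L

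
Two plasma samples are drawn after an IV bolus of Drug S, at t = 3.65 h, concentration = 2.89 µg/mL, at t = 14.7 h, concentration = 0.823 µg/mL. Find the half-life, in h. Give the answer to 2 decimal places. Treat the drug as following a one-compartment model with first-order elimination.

k = ln(C₁/C₂) / (t₂ − t₁) = ln(2.89/0.823) / (14.7 − 3.65)
  = 1.256 / 11.05 = 0.1137 h⁻¹
t½ = ln2 / k = 0.693147 / 0.1137 = 6.096 h

6.10 h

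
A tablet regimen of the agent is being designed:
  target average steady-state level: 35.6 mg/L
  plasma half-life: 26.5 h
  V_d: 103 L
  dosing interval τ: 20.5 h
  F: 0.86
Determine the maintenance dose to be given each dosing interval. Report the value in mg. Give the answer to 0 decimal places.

2286 mg

k = ln2 / t½ = 0.693147 / 26.5 = 0.02616 h⁻¹
CL = k × Vd = 0.02616 × 103 = 2.694 L/h
At steady state, F × (Dose/τ) = Css × CL.
Dose = Css × CL × τ / F = 35.6 × 2.694 × 20.5 / 0.86 = 2286 mg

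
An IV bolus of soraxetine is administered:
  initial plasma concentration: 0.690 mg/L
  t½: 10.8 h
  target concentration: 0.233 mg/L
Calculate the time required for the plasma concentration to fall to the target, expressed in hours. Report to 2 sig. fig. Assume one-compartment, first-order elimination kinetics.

k = ln2 / t½ = 0.693147 / 10.8 = 0.06418 h⁻¹
t = ln(C₀ / C) / k = ln(0.6900 / 0.233) / 0.06418
  = ln(2.961) / 0.06418 = 1.086 / 0.06418 = 16.92 h

17 h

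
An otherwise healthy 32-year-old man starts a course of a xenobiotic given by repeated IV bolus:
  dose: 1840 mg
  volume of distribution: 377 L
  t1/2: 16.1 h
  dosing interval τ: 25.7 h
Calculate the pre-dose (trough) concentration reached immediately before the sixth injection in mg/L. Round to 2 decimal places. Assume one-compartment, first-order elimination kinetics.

C₀ per dose = Dose / Vd = 1840 / 377 = 4.881 mg/L
k = ln2 / t½ = 0.693147 / 16.1 = 0.04305 h⁻¹
Fraction remaining after one interval: r = e^(−kτ) = e^(−0.04305 × 25.7) = 0.3308
Before dose 6, 5 doses have been given (aged 1τ, 2τ, 3τ, 4τ, 5τ).
C_trough = C₀ × (r + r² + … + r^5) = C₀ × r(1−r^5)/(1−r)
        = 4.881 × 0.3308 × (1 − 0.003961) / (1 − 0.3308) = 2.403 mg/L

2.40 mg/L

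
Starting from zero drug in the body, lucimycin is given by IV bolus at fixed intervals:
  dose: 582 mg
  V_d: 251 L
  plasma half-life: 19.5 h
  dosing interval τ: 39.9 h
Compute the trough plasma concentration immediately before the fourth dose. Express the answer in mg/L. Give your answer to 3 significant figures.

C₀ per dose = Dose / Vd = 582 / 251 = 2.319 mg/L
k = ln2 / t½ = 0.693147 / 19.5 = 0.03555 h⁻¹
Fraction remaining after one interval: r = e^(−kτ) = e^(−0.03555 × 39.9) = 0.2421
Before dose 4, 3 doses have been given (aged 1τ, 2τ, 3τ).
C_trough = C₀ × (r + r² + … + r^3) = C₀ × r(1−r^3)/(1−r)
        = 2.319 × 0.2421 × (1 − 0.01419) / (1 − 0.2421) = 0.7303 mg/L

0.730 mg/L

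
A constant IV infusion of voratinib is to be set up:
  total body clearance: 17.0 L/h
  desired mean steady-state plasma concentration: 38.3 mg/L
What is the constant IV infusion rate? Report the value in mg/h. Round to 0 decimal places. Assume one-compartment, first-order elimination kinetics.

At steady state, infusion rate R₀ = Css × CL = 38.3 × 17.00 = 651.1 mg/h

651 mg/h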